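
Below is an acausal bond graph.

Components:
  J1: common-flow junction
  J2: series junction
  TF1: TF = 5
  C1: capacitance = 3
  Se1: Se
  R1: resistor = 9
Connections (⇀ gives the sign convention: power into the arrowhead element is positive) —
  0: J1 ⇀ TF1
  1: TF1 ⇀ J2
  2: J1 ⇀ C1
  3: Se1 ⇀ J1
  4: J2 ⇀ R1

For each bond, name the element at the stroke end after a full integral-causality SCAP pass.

bond 0 stroke at TF1
bond 1 stroke at J2
bond 2 stroke at J1
bond 3 stroke at J1
bond 4 stroke at R1

bond 3 |J1  (Se1: effort source, stroke at far end)
bond 2 |J1  (C1 outputs effort q/C1)
bond 0 |TF1  (J1 needs exactly one f-in)
bond 1 |J2  (through TF1, causality passes straight; one stroke at TF1)
bond 4 |R1  (J2 needs exactly one f-in)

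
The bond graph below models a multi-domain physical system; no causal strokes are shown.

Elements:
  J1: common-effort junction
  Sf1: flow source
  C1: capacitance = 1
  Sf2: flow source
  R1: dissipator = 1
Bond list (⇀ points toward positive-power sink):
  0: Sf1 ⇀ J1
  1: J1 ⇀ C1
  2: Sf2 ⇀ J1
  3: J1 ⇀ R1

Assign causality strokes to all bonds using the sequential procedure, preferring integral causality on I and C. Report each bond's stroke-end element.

b0 →Sf1
b1 →J1
b2 →Sf2
b3 →R1

b0 stroke at Sf1  (Sf1 fixes flow; stroke at Sf1)
b2 stroke at Sf2  (Sf2 (Sf) sets flow on bond)
b1 stroke at J1  (C1 outputs effort q/C1)
b3 stroke at R1  (J1 effort already set via bond 1)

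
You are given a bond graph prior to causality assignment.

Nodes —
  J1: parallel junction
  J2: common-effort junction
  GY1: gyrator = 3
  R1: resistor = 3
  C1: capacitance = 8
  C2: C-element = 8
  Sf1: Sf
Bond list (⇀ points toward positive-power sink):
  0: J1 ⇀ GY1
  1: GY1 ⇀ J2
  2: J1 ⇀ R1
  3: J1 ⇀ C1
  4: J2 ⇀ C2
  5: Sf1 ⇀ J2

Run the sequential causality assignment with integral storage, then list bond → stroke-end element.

bond 5 →Sf1  (Sf1 (Sf) sets flow on bond)
bond 3 →J1  (C1 outputs effort q/C1)
bond 0 →GY1  (J1: bond 3 brought effort, rest push out)
bond 2 →R1  (J1: bond 3 brought effort, rest push out)
bond 1 →GY1  (GY GY1: same side as bond 0)
bond 4 →J2  (closing 0-jn rule on J2)

bond 0 stroke→GY1
bond 1 stroke→GY1
bond 2 stroke→R1
bond 3 stroke→J1
bond 4 stroke→J2
bond 5 stroke→Sf1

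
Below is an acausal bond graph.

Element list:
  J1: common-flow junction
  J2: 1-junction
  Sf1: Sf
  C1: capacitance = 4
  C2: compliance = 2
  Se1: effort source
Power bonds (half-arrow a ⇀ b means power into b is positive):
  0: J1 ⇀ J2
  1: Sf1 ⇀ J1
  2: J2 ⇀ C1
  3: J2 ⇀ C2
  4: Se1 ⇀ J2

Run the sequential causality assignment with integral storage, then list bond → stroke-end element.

bond 0 |J1
bond 1 |Sf1
bond 2 |J2
bond 3 |J2
bond 4 |J2

b1 →Sf1  (Sf1 (Sf) sets flow on bond)
b4 →J2  (Se1 fixes effort; stroke away)
b0 →J1  (J1 flow already set via bond 1)
b2 →J2  (common-f at J2 fixed by 0)
b3 →J2  (common-f at J2 fixed by 0)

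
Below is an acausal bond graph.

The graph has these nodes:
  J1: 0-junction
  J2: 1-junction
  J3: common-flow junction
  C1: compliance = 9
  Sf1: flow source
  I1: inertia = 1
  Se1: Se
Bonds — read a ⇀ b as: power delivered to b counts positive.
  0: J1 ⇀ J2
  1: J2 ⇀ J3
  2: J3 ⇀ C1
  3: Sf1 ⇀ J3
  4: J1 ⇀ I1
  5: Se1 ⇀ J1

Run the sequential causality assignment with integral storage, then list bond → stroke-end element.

bond 3 →Sf1  (Sf1: flow source, stroke at near end)
bond 5 →J1  (Se1: effort source, stroke at far end)
bond 0 →J2  (J1 effort already set via bond 5)
bond 4 →I1  (J1: bond 5 brought effort, rest push out)
bond 1 →J3  (J2 needs exactly one f-in)
bond 2 →J3  (J3 flow already set via bond 3)

β0 |J2
β1 |J3
β2 |J3
β3 |Sf1
β4 |I1
β5 |J1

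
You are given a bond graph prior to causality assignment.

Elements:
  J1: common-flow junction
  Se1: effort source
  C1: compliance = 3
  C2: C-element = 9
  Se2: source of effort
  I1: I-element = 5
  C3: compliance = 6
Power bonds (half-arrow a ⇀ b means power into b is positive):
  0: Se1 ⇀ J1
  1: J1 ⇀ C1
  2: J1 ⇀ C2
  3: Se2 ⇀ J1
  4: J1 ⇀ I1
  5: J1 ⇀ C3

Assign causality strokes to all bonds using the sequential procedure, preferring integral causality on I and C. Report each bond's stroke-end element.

β0 stroke at J1  (source Se1 imposes e)
β3 stroke at J1  (source Se2 imposes e)
β1 stroke at J1  (C1 outputs effort q/C1)
β2 stroke at J1  (prefer integral on C2)
β4 stroke at I1  (I1: I, integral causality)
β5 stroke at J1  (common-f at J1 fixed by 4)

bond 0 |J1
bond 1 |J1
bond 2 |J1
bond 3 |J1
bond 4 |I1
bond 5 |J1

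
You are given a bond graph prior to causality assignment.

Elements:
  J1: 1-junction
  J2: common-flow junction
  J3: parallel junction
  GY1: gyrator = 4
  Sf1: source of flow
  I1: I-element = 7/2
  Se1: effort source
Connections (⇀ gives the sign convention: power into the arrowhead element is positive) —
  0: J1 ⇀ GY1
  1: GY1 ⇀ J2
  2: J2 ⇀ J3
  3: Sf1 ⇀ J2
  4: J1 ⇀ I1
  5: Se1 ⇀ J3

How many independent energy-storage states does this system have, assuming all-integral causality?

β3 →Sf1  (Sf1 (Sf) sets flow on bond)
β5 →J3  (Se1: effort source, stroke at far end)
β1 →J2  (common-f at J2 fixed by 3)
β2 →J2  (J2: bond 3 brought flow, rest push out)
β0 →J1  (GY GY1: same side as bond 1)
β4 →I1  (J1 needs exactly one f-in)

1  (I1 all integral)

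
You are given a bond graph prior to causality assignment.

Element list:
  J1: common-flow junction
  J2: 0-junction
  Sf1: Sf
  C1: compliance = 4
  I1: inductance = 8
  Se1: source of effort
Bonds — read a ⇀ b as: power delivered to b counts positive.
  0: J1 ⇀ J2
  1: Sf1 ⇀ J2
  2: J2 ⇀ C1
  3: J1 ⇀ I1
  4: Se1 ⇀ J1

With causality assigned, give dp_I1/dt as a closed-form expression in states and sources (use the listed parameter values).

dp_I1/dt = E_Se1 - q_C1/4

bond 1 stroke at Sf1  (source Sf1 imposes f)
bond 4 stroke at J1  (Se1 (Se) sets effort on bond)
bond 2 stroke at J2  (C1 outputs effort q/C1)
bond 0 stroke at J1  (J2 effort already set via bond 2)
bond 3 stroke at I1  (closing 1-jn rule on J1)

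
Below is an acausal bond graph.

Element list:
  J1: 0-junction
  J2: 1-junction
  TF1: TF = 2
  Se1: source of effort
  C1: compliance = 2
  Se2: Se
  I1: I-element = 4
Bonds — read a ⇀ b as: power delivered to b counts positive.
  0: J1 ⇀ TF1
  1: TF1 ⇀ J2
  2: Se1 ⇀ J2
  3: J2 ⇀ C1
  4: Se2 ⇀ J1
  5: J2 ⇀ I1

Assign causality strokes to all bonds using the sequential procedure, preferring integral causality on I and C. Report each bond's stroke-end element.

#0 →TF1
#1 →J2
#2 →J2
#3 →J2
#4 →J1
#5 →I1

#2 |J2  (Se1 fixes effort; stroke away)
#4 |J1  (Se2 fixes effort; stroke away)
#0 |TF1  (0-jn J1 has e-setter on 4)
#1 |J2  (TF1 one-in-one-out from 0)
#3 |J2  (C1: C, integral causality)
#5 |I1  (only one flow-in slot at J2)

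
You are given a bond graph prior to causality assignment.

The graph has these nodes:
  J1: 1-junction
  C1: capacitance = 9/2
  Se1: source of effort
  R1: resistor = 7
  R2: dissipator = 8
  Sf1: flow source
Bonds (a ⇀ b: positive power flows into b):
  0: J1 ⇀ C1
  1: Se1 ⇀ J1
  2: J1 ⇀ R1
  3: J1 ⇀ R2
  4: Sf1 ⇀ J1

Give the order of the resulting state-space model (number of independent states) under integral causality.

1  (C1 all integral)

b1 →J1  (Se1: effort source, stroke at far end)
b4 →Sf1  (Sf1: flow source, stroke at near end)
b0 →J1  (1-jn J1 has f-setter on 4)
b2 →J1  (J1 flow already set via bond 4)
b3 →J1  (J1: bond 4 brought flow, rest push out)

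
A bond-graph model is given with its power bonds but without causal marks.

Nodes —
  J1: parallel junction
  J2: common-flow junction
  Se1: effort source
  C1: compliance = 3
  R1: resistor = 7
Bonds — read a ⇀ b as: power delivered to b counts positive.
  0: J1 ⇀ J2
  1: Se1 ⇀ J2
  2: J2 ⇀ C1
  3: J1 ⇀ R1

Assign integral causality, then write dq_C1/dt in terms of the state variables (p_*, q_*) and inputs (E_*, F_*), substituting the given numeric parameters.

β1 stroke at J2  (Se1: effort source, stroke at far end)
β2 stroke at J2  (C1 outputs effort q/C1)
β0 stroke at J1  (J2 needs exactly one f-in)
β3 stroke at R1  (0-jn J1 has e-setter on 0)

dq_C1/dt = E_Se1/7 - q_C1/21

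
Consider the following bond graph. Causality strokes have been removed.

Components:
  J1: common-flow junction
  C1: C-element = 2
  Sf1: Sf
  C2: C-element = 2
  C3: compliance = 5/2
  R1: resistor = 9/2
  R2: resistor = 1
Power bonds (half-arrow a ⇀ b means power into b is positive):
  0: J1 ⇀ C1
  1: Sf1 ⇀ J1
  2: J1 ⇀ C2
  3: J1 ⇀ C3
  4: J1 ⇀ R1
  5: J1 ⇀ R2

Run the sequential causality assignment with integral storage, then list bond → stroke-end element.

b1 stroke at Sf1  (source Sf1 imposes f)
b0 stroke at J1  (J1 flow already set via bond 1)
b2 stroke at J1  (J1 flow already set via bond 1)
b3 stroke at J1  (J1 flow already set via bond 1)
b4 stroke at J1  (J1 flow already set via bond 1)
b5 stroke at J1  (common-f at J1 fixed by 1)

β0 →J1
β1 →Sf1
β2 →J1
β3 →J1
β4 →J1
β5 →J1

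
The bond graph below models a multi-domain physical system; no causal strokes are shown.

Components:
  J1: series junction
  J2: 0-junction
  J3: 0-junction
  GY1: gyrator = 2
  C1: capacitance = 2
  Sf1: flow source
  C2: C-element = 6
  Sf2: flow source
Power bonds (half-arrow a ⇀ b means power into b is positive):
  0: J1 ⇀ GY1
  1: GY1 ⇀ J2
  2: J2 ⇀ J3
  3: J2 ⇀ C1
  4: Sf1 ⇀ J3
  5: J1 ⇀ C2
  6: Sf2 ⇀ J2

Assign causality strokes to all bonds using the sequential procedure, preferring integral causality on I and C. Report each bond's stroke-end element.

bond 4 stroke at Sf1  (Sf1: flow source, stroke at near end)
bond 6 stroke at Sf2  (Sf2: flow source, stroke at near end)
bond 2 stroke at J3  (closing 0-jn rule on J3)
bond 3 stroke at J2  (C1 outputs effort q/C1)
bond 1 stroke at GY1  (0-jn J2 has e-setter on 3)
bond 0 stroke at GY1  (GY1 both-in/both-out from 1)
bond 5 stroke at J1  (1-jn J1 has f-setter on 0)

#0 stroke at GY1
#1 stroke at GY1
#2 stroke at J3
#3 stroke at J2
#4 stroke at Sf1
#5 stroke at J1
#6 stroke at Sf2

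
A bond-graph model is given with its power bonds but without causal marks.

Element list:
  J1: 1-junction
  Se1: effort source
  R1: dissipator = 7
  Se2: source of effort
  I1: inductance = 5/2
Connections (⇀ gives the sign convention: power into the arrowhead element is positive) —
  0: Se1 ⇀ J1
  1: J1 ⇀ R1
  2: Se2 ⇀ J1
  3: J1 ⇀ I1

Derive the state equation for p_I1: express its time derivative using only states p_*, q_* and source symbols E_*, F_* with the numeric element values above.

b0 |J1  (Se1: effort source, stroke at far end)
b2 |J1  (Se2 fixes effort; stroke away)
b3 |I1  (I1 integral (f out))
b1 |J1  (J1: bond 3 brought flow, rest push out)

dp_I1/dt = E_Se1 + E_Se2 - 14*p_I1/5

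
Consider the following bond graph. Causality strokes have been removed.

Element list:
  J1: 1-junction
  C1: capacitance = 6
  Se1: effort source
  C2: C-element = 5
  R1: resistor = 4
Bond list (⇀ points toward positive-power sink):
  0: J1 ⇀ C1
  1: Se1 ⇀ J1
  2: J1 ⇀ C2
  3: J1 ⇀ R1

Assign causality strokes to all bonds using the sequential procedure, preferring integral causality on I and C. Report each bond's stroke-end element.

#1 |J1  (source Se1 imposes e)
#0 |J1  (C1: C, integral causality)
#2 |J1  (prefer integral on C2)
#3 |R1  (J1 needs exactly one f-in)

β0 →J1
β1 →J1
β2 →J1
β3 →R1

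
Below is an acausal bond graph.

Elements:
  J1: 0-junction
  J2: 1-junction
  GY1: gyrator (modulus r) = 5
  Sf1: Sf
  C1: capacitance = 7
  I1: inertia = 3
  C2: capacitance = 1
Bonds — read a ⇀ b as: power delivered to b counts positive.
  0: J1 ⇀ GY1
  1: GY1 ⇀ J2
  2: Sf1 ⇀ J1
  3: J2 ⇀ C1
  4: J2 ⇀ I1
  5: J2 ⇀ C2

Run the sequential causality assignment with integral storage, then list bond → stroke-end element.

bond 0 →J1
bond 1 →J2
bond 2 →Sf1
bond 3 →J2
bond 4 →I1
bond 5 →J2

b2 →Sf1  (Sf1 fixes flow; stroke at Sf1)
b0 →J1  (closing 0-jn rule on J1)
b1 →J2  (GY GY1: same side as bond 0)
b3 →J2  (C1 integral (e out))
b4 →I1  (I1 outputs flow p/I1)
b5 →J2  (J2: bond 4 brought flow, rest push out)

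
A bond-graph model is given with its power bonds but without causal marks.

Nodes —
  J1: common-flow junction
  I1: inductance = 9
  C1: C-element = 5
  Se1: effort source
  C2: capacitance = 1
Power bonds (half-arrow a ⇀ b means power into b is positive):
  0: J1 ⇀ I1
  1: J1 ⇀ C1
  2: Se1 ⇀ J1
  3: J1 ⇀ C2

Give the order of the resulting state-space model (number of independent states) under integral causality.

3  (C1, C2, I1 all integral)

#2 stroke→J1  (Se1: effort source, stroke at far end)
#0 stroke→I1  (prefer integral on I1)
#1 stroke→J1  (1-jn J1 has f-setter on 0)
#3 stroke→J1  (J1: bond 0 brought flow, rest push out)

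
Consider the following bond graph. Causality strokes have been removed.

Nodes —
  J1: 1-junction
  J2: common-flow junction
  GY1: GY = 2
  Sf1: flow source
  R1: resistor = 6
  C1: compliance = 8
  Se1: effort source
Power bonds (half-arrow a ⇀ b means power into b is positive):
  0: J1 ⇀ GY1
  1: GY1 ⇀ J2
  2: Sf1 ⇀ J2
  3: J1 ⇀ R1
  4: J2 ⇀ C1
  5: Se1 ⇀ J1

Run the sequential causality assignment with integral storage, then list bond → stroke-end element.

#0 →J1
#1 →J2
#2 →Sf1
#3 →R1
#4 →J2
#5 →J1

#2 |Sf1  (Sf1 fixes flow; stroke at Sf1)
#5 |J1  (Se1 fixes effort; stroke away)
#1 |J2  (common-f at J2 fixed by 2)
#4 |J2  (J2: bond 2 brought flow, rest push out)
#0 |J1  (GY GY1: same side as bond 1)
#3 |R1  (only one flow-in slot at J1)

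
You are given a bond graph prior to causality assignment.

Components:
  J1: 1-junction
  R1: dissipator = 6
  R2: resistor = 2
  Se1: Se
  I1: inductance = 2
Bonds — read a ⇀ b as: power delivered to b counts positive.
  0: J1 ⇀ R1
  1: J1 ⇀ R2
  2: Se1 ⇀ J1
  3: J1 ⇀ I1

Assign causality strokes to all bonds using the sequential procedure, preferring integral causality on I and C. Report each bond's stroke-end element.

β2 →J1  (Se1 fixes effort; stroke away)
β3 →I1  (I1 integral (f out))
β0 →J1  (J1: bond 3 brought flow, rest push out)
β1 →J1  (common-f at J1 fixed by 3)

β0 |J1
β1 |J1
β2 |J1
β3 |I1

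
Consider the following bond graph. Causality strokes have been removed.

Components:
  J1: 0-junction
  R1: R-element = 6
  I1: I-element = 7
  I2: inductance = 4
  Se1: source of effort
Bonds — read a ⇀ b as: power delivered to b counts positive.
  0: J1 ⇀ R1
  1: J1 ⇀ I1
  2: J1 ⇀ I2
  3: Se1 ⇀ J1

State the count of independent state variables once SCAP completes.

2  (I1, I2 all integral)

b3 stroke→J1  (Se1 (Se) sets effort on bond)
b0 stroke→R1  (common-e at J1 fixed by 3)
b1 stroke→I1  (common-e at J1 fixed by 3)
b2 stroke→I2  (common-e at J1 fixed by 3)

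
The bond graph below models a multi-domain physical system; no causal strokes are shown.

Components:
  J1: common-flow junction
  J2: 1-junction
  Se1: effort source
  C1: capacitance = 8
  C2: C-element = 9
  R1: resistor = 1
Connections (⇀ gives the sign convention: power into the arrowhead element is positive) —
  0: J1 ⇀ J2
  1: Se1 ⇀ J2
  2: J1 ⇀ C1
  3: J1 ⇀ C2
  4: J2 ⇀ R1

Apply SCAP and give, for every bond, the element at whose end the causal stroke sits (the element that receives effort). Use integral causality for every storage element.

#0 |J2
#1 |J2
#2 |J1
#3 |J1
#4 |R1

bond 1 stroke at J2  (Se1: effort source, stroke at far end)
bond 2 stroke at J1  (C1 integral (e out))
bond 3 stroke at J1  (prefer integral on C2)
bond 0 stroke at J2  (only one flow-in slot at J1)
bond 4 stroke at R1  (closing 1-jn rule on J2)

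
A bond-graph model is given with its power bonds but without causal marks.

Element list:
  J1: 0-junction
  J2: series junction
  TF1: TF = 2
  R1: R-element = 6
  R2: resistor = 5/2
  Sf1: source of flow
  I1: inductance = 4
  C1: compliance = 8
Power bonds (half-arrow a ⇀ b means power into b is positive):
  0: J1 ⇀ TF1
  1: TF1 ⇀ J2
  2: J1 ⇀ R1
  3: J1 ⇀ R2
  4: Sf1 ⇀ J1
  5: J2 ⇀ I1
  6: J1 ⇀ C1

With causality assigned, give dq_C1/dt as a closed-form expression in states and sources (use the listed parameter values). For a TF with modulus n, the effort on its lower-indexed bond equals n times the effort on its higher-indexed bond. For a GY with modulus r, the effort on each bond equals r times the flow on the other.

bond 4 stroke→Sf1  (source Sf1 imposes f)
bond 5 stroke→I1  (I1: I, integral causality)
bond 1 stroke→J2  (J2 flow already set via bond 5)
bond 0 stroke→TF1  (through TF1, causality passes straight; one stroke at TF1)
bond 6 stroke→J1  (prefer integral on C1)
bond 2 stroke→R1  (J1 effort already set via bond 6)
bond 3 stroke→R2  (0-jn J1 has e-setter on 6)

dq_C1/dt = F_Sf1 - p_I1/8 - 17*q_C1/240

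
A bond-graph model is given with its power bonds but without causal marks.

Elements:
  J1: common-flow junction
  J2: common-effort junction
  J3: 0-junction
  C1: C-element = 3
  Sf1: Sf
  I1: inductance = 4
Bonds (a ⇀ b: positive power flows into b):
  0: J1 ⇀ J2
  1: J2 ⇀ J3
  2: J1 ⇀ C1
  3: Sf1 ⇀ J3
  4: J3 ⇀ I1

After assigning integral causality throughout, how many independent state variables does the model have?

2  (C1, I1 all integral)

bond 3 →Sf1  (source Sf1 imposes f)
bond 2 →J1  (C1 integral (e out))
bond 0 →J2  (closing 1-jn rule on J1)
bond 1 →J3  (0-jn J2 has e-setter on 0)
bond 4 →I1  (0-jn J3 has e-setter on 1)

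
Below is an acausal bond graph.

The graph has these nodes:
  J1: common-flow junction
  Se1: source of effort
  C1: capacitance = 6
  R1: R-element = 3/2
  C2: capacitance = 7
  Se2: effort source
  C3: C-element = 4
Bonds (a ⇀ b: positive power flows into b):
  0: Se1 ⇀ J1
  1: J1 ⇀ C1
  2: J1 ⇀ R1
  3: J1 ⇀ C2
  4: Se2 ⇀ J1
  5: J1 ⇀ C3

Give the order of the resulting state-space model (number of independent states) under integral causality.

3  (C1, C2, C3 all integral)

bond 0 stroke→J1  (Se1 fixes effort; stroke away)
bond 4 stroke→J1  (source Se2 imposes e)
bond 1 stroke→J1  (C1: C, integral causality)
bond 3 stroke→J1  (prefer integral on C2)
bond 5 stroke→J1  (C3 integral (e out))
bond 2 stroke→R1  (J1: last free bond brings flow in)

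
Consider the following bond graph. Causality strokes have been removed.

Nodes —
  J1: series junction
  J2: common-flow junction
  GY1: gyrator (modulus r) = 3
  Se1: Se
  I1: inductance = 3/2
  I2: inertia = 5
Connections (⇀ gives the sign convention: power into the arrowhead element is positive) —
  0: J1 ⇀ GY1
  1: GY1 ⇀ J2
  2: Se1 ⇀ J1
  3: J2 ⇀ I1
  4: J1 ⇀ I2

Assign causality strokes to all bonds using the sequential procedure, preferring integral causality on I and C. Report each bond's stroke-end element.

b0 |J1
b1 |J2
b2 |J1
b3 |I1
b4 |I2

#2 stroke at J1  (Se1 fixes effort; stroke away)
#3 stroke at I1  (I1 outputs flow p/I1)
#1 stroke at J2  (common-f at J2 fixed by 3)
#0 stroke at J1  (GY1: gyrator matches bond 1)
#4 stroke at I2  (only one flow-in slot at J1)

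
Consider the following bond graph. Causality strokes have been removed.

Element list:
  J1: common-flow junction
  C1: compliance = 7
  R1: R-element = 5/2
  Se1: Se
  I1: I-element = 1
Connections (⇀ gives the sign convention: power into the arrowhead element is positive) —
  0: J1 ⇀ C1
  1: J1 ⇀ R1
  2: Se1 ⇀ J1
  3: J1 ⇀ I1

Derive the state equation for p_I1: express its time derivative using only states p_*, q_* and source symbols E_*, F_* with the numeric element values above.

#2 |J1  (Se1: effort source, stroke at far end)
#0 |J1  (C1: C, integral causality)
#3 |I1  (I1 outputs flow p/I1)
#1 |J1  (J1 flow already set via bond 3)

dp_I1/dt = E_Se1 - 5*p_I1/2 - q_C1/7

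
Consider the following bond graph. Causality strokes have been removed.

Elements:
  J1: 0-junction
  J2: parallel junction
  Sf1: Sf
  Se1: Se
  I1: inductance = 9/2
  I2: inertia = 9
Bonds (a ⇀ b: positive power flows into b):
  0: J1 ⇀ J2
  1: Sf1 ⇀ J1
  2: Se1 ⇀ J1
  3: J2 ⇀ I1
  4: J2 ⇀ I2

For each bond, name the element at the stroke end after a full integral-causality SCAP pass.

#1 →Sf1  (Sf1: flow source, stroke at near end)
#2 →J1  (Se1 (Se) sets effort on bond)
#0 →J2  (0-jn J1 has e-setter on 2)
#3 →I1  (J2 effort already set via bond 0)
#4 →I2  (J2 effort already set via bond 0)

bond 0 →J2
bond 1 →Sf1
bond 2 →J1
bond 3 →I1
bond 4 →I2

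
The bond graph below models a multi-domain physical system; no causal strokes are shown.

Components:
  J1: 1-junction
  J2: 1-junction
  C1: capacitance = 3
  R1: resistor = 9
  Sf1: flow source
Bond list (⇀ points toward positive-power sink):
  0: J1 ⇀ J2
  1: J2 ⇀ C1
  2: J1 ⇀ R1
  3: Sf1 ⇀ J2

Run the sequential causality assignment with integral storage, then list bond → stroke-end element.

β0 stroke at J2
β1 stroke at J2
β2 stroke at J1
β3 stroke at Sf1

b3 →Sf1  (Sf1: flow source, stroke at near end)
b0 →J2  (common-f at J2 fixed by 3)
b1 →J2  (common-f at J2 fixed by 3)
b2 →J1  (1-jn J1 has f-setter on 0)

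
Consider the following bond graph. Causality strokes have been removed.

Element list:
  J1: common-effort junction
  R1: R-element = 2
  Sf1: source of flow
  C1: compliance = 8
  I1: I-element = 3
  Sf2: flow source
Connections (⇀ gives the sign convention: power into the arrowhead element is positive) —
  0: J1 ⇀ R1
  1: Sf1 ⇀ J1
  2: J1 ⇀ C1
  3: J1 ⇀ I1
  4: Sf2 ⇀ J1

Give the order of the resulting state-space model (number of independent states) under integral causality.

2  (C1, I1 all integral)

bond 1 |Sf1  (Sf1 fixes flow; stroke at Sf1)
bond 4 |Sf2  (Sf2: flow source, stroke at near end)
bond 2 |J1  (C1: C, integral causality)
bond 0 |R1  (0-jn J1 has e-setter on 2)
bond 3 |I1  (common-e at J1 fixed by 2)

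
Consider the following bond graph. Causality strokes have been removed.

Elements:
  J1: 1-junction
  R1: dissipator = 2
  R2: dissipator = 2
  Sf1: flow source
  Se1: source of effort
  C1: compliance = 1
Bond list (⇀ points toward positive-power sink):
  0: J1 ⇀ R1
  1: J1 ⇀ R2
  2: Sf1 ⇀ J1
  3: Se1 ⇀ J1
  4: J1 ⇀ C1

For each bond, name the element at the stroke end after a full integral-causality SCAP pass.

β2 |Sf1  (Sf1 fixes flow; stroke at Sf1)
β3 |J1  (Se1 fixes effort; stroke away)
β0 |J1  (common-f at J1 fixed by 2)
β1 |J1  (J1 flow already set via bond 2)
β4 |J1  (common-f at J1 fixed by 2)

b0 stroke at J1
b1 stroke at J1
b2 stroke at Sf1
b3 stroke at J1
b4 stroke at J1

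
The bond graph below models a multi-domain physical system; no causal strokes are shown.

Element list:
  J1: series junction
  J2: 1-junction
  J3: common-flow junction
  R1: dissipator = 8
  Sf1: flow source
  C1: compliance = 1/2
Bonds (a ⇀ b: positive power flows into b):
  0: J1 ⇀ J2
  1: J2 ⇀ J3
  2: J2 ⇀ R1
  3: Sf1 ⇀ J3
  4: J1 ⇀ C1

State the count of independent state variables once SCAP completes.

b3 |Sf1  (source Sf1 imposes f)
b1 |J3  (J3: bond 3 brought flow, rest push out)
b0 |J2  (J2: bond 1 brought flow, rest push out)
b2 |J2  (1-jn J2 has f-setter on 1)
b4 |J1  (J1: bond 0 brought flow, rest push out)

1  (C1 all integral)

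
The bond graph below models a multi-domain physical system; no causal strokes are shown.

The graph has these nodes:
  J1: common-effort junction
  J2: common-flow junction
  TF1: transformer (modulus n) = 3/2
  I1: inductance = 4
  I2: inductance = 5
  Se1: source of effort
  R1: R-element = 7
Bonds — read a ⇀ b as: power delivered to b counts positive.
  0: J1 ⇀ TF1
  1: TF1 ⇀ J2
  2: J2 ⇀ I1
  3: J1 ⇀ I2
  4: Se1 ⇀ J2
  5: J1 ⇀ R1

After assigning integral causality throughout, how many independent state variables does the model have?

#4 stroke at J2  (Se1 fixes effort; stroke away)
#2 stroke at I1  (prefer integral on I1)
#1 stroke at J2  (J2: bond 2 brought flow, rest push out)
#0 stroke at TF1  (through TF1, causality passes straight; one stroke at TF1)
#3 stroke at I2  (I2: I, integral causality)
#5 stroke at J1  (only one effort-in slot at J1)

2  (I1, I2 all integral)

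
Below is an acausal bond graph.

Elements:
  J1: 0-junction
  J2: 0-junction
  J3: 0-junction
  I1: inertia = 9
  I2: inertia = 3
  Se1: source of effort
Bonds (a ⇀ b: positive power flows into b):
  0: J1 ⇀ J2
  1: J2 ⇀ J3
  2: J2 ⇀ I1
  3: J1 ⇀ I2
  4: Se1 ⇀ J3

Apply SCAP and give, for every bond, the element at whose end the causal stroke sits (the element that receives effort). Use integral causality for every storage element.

b4 →J3  (Se1: effort source, stroke at far end)
b1 →J2  (0-jn J3 has e-setter on 4)
b0 →J1  (common-e at J2 fixed by 1)
b2 →I1  (J2 effort already set via bond 1)
b3 →I2  (0-jn J1 has e-setter on 0)

β0 →J1
β1 →J2
β2 →I1
β3 →I2
β4 →J3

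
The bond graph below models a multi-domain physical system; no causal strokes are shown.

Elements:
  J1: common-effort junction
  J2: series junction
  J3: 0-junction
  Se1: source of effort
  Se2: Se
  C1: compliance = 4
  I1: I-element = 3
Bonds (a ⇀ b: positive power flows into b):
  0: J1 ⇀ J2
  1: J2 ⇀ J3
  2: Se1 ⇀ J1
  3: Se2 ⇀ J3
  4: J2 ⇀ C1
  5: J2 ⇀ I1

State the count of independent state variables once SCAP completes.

2  (C1, I1 all integral)

β2 stroke at J1  (Se1 (Se) sets effort on bond)
β3 stroke at J3  (Se2: effort source, stroke at far end)
β0 stroke at J2  (common-e at J1 fixed by 2)
β1 stroke at J2  (J3 effort already set via bond 3)
β4 stroke at J2  (prefer integral on C1)
β5 stroke at I1  (only one flow-in slot at J2)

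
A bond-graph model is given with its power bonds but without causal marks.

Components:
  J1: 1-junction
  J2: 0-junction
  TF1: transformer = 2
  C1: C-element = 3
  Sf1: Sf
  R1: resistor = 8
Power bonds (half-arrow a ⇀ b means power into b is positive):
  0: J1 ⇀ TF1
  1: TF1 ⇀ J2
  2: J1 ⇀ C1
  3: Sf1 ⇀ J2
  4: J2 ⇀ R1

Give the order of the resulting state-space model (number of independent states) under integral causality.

#3 →Sf1  (Sf1 (Sf) sets flow on bond)
#2 →J1  (C1 integral (e out))
#0 →TF1  (J1: last free bond brings flow in)
#1 →J2  (TF1 one-in-one-out from 0)
#4 →R1  (common-e at J2 fixed by 1)

1  (C1 all integral)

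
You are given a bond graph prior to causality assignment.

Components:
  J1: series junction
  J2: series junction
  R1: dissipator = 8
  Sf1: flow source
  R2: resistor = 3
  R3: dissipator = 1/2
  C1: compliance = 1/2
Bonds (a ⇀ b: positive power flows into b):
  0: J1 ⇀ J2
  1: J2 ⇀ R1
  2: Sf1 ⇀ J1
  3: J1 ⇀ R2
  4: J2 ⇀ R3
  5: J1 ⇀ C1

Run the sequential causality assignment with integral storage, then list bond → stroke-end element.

#0 stroke→J1
#1 stroke→J2
#2 stroke→Sf1
#3 stroke→J1
#4 stroke→J2
#5 stroke→J1

b2 stroke→Sf1  (Sf1: flow source, stroke at near end)
b0 stroke→J1  (J1 flow already set via bond 2)
b3 stroke→J1  (1-jn J1 has f-setter on 2)
b5 stroke→J1  (common-f at J1 fixed by 2)
b1 stroke→J2  (J2 flow already set via bond 0)
b4 stroke→J2  (1-jn J2 has f-setter on 0)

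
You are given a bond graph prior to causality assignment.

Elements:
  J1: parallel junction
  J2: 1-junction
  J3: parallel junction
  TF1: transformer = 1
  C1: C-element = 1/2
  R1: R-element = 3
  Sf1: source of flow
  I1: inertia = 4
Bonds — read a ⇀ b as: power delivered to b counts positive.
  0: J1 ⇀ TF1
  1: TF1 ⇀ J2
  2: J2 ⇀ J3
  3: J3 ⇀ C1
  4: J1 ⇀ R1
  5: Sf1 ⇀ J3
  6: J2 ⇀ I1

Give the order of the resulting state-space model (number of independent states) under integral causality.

2  (C1, I1 all integral)

#5 stroke at Sf1  (Sf1: flow source, stroke at near end)
#3 stroke at J3  (C1 integral (e out))
#2 stroke at J2  (J3: bond 3 brought effort, rest push out)
#6 stroke at I1  (I1 integral (f out))
#1 stroke at J2  (1-jn J2 has f-setter on 6)
#0 stroke at TF1  (TF TF1: opposite of bond 1)
#4 stroke at J1  (J1: last free bond brings effort in)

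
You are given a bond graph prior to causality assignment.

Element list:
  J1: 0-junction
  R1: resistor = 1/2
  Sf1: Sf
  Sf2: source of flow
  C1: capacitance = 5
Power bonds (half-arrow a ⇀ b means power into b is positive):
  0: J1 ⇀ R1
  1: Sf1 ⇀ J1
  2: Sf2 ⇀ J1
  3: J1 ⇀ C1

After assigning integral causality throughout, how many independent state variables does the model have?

1  (C1 all integral)

b1 stroke→Sf1  (Sf1 (Sf) sets flow on bond)
b2 stroke→Sf2  (Sf2 (Sf) sets flow on bond)
b3 stroke→J1  (C1 outputs effort q/C1)
b0 stroke→R1  (common-e at J1 fixed by 3)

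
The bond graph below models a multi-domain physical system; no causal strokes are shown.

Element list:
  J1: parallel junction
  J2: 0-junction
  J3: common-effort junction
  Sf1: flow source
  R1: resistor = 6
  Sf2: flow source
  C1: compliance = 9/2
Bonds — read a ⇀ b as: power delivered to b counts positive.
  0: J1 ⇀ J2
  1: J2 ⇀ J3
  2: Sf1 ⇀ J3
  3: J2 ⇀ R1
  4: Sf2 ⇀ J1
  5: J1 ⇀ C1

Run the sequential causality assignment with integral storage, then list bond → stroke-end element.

b2 stroke at Sf1  (Sf1 (Sf) sets flow on bond)
b4 stroke at Sf2  (Sf2 (Sf) sets flow on bond)
b1 stroke at J3  (J3: last free bond brings effort in)
b5 stroke at J1  (prefer integral on C1)
b0 stroke at J2  (common-e at J1 fixed by 5)
b3 stroke at R1  (common-e at J2 fixed by 0)

b0 →J2
b1 →J3
b2 →Sf1
b3 →R1
b4 →Sf2
b5 →J1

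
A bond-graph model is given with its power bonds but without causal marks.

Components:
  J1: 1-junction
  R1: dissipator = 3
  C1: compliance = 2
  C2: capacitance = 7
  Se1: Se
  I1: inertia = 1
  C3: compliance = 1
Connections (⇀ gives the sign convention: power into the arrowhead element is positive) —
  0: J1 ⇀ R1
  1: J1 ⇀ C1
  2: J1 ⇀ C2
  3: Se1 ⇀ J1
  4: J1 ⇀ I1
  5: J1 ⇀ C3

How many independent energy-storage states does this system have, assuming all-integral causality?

4  (C1, C2, C3, I1 all integral)

b3 |J1  (Se1: effort source, stroke at far end)
b1 |J1  (prefer integral on C1)
b2 |J1  (C2: C, integral causality)
b4 |I1  (prefer integral on I1)
b0 |J1  (1-jn J1 has f-setter on 4)
b5 |J1  (1-jn J1 has f-setter on 4)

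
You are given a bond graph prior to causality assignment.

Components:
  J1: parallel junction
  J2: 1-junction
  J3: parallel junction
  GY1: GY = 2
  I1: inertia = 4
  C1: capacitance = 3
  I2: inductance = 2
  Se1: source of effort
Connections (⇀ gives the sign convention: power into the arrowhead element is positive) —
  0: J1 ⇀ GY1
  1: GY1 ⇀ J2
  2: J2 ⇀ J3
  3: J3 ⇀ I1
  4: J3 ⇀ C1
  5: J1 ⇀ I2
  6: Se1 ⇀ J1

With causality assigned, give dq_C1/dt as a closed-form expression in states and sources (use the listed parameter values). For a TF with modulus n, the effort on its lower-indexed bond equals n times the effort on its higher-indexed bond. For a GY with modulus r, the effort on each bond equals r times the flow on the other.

bond 6 →J1  (Se1: effort source, stroke at far end)
bond 0 →GY1  (0-jn J1 has e-setter on 6)
bond 5 →I2  (0-jn J1 has e-setter on 6)
bond 1 →GY1  (GY GY1: same side as bond 0)
bond 2 →J2  (J2: bond 1 brought flow, rest push out)
bond 3 →I1  (prefer integral on I1)
bond 4 →J3  (J3 needs exactly one e-in)

dq_C1/dt = E_Se1/2 - p_I1/4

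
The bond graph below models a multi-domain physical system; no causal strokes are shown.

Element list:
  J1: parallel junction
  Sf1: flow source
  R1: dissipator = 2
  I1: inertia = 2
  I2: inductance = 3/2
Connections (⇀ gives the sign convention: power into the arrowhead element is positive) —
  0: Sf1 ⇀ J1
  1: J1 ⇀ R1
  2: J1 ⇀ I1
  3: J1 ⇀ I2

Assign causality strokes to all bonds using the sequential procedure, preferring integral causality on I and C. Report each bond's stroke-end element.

b0 stroke→Sf1
b1 stroke→J1
b2 stroke→I1
b3 stroke→I2

#0 |Sf1  (Sf1: flow source, stroke at near end)
#2 |I1  (I1 integral (f out))
#3 |I2  (prefer integral on I2)
#1 |J1  (J1 needs exactly one e-in)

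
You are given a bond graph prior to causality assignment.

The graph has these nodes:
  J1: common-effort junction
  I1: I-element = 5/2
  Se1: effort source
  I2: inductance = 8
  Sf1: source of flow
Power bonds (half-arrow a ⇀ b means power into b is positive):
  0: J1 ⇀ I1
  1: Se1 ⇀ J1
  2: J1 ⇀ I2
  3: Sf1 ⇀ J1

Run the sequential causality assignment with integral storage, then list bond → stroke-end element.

#1 stroke at J1  (source Se1 imposes e)
#3 stroke at Sf1  (Sf1 fixes flow; stroke at Sf1)
#0 stroke at I1  (0-jn J1 has e-setter on 1)
#2 stroke at I2  (J1 effort already set via bond 1)

bond 0 stroke→I1
bond 1 stroke→J1
bond 2 stroke→I2
bond 3 stroke→Sf1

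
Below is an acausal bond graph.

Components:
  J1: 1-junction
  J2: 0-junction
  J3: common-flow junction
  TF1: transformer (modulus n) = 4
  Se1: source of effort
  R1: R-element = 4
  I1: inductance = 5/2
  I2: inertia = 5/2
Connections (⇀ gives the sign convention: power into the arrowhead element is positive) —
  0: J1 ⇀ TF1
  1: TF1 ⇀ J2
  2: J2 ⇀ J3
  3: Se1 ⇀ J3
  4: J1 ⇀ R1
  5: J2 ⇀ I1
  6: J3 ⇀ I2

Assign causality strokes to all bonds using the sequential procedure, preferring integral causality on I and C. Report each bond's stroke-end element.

β3 stroke→J3  (Se1 (Se) sets effort on bond)
β5 stroke→I1  (I1: I, integral causality)
β6 stroke→I2  (prefer integral on I2)
β2 stroke→J3  (J3: bond 6 brought flow, rest push out)
β1 stroke→J2  (only one effort-in slot at J2)
β0 stroke→TF1  (through TF1, causality passes straight; one stroke at TF1)
β4 stroke→J1  (J1 flow already set via bond 0)

bond 0 stroke→TF1
bond 1 stroke→J2
bond 2 stroke→J3
bond 3 stroke→J3
bond 4 stroke→J1
bond 5 stroke→I1
bond 6 stroke→I2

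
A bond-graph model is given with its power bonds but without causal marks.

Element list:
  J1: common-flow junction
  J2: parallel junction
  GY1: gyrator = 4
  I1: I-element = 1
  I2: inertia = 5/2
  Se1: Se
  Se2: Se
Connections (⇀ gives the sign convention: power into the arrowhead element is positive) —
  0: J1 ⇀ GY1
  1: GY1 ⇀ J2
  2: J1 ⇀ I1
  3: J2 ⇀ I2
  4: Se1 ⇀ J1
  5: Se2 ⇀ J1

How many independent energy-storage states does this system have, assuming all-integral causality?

2  (I1, I2 all integral)

#4 stroke→J1  (source Se1 imposes e)
#5 stroke→J1  (Se2 (Se) sets effort on bond)
#2 stroke→I1  (I1 integral (f out))
#0 stroke→J1  (common-f at J1 fixed by 2)
#1 stroke→J2  (GY1: gyrator matches bond 0)
#3 stroke→I2  (J2 effort already set via bond 1)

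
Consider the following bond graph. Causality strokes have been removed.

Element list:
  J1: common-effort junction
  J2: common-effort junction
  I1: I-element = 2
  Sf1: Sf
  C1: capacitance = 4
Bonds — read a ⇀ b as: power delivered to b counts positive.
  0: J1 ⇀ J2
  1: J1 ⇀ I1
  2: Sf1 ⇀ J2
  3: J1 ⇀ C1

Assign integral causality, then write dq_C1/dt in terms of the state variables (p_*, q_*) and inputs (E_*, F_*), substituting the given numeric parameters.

b2 stroke→Sf1  (source Sf1 imposes f)
b0 stroke→J2  (J2: last free bond brings effort in)
b1 stroke→I1  (I1 integral (f out))
b3 stroke→J1  (closing 0-jn rule on J1)

dq_C1/dt = F_Sf1 - p_I1/2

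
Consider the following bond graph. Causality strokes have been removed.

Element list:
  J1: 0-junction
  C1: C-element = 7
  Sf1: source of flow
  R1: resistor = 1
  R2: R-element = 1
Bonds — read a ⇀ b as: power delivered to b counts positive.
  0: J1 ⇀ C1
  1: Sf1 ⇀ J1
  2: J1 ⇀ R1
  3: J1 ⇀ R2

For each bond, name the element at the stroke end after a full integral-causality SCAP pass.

b0 stroke at J1
b1 stroke at Sf1
b2 stroke at R1
b3 stroke at R2

#1 →Sf1  (source Sf1 imposes f)
#0 →J1  (C1: C, integral causality)
#2 →R1  (0-jn J1 has e-setter on 0)
#3 →R2  (J1 effort already set via bond 0)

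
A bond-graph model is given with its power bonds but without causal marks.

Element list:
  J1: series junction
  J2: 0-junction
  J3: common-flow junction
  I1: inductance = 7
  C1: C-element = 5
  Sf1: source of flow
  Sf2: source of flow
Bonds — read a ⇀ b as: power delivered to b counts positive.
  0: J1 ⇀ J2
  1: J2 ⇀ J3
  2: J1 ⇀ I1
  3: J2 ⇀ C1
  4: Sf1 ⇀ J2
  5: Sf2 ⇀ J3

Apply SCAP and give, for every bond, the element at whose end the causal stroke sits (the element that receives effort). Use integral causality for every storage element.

b0 |J1
b1 |J3
b2 |I1
b3 |J2
b4 |Sf1
b5 |Sf2

#4 stroke at Sf1  (Sf1 (Sf) sets flow on bond)
#5 stroke at Sf2  (Sf2 (Sf) sets flow on bond)
#1 stroke at J3  (J3 flow already set via bond 5)
#2 stroke at I1  (I1: I, integral causality)
#0 stroke at J1  (common-f at J1 fixed by 2)
#3 stroke at J2  (closing 0-jn rule on J2)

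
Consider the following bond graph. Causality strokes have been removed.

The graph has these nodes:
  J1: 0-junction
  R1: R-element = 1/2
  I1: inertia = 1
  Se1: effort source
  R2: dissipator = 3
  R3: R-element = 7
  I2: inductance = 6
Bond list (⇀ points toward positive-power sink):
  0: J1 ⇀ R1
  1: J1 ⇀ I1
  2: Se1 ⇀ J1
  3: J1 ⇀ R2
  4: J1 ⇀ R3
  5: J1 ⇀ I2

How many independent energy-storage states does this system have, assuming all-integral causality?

2  (I1, I2 all integral)

#2 stroke→J1  (Se1 (Se) sets effort on bond)
#0 stroke→R1  (common-e at J1 fixed by 2)
#1 stroke→I1  (J1: bond 2 brought effort, rest push out)
#3 stroke→R2  (0-jn J1 has e-setter on 2)
#4 stroke→R3  (common-e at J1 fixed by 2)
#5 stroke→I2  (J1 effort already set via bond 2)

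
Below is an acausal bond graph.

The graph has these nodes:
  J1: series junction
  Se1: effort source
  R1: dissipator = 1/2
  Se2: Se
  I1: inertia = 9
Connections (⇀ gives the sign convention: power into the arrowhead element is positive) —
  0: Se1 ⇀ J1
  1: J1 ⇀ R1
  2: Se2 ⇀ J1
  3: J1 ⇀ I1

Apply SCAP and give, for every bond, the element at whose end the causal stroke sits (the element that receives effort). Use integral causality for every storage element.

#0 stroke→J1  (Se1: effort source, stroke at far end)
#2 stroke→J1  (Se2 fixes effort; stroke away)
#3 stroke→I1  (I1 outputs flow p/I1)
#1 stroke→J1  (J1 flow already set via bond 3)

bond 0 stroke→J1
bond 1 stroke→J1
bond 2 stroke→J1
bond 3 stroke→I1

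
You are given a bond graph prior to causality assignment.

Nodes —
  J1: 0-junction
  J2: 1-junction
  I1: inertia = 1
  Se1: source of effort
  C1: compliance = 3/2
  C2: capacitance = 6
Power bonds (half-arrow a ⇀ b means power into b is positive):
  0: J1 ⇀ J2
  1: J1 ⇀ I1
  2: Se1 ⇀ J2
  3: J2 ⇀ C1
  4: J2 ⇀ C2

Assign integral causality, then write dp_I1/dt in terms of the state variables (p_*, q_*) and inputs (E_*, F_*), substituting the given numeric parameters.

dp_I1/dt = -E_Se1 + 2*q_C1/3 + q_C2/6

β2 |J2  (Se1 (Se) sets effort on bond)
β1 |I1  (I1 integral (f out))
β0 |J1  (only one effort-in slot at J1)
β3 |J2  (J2: bond 0 brought flow, rest push out)
β4 |J2  (common-f at J2 fixed by 0)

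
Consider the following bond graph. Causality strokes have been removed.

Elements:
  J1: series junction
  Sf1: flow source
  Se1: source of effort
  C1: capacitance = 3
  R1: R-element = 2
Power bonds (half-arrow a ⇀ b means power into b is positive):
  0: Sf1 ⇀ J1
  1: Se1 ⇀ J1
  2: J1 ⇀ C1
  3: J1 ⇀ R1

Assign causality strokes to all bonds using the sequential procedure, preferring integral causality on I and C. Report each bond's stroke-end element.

#0 stroke→Sf1  (Sf1 fixes flow; stroke at Sf1)
#1 stroke→J1  (Se1 (Se) sets effort on bond)
#2 stroke→J1  (J1: bond 0 brought flow, rest push out)
#3 stroke→J1  (J1: bond 0 brought flow, rest push out)

bond 0 |Sf1
bond 1 |J1
bond 2 |J1
bond 3 |J1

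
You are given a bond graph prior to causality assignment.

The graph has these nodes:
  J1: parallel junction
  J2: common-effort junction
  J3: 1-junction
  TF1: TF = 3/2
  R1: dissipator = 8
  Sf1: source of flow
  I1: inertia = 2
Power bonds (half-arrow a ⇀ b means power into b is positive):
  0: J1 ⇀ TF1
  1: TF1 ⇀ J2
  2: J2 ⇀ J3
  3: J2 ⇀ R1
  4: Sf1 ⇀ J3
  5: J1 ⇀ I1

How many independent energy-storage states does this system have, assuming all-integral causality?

β4 →Sf1  (Sf1 (Sf) sets flow on bond)
β2 →J3  (common-f at J3 fixed by 4)
β5 →I1  (I1 integral (f out))
β0 →J1  (closing 0-jn rule on J1)
β1 →TF1  (TF TF1: opposite of bond 0)
β3 →J2  (only one effort-in slot at J2)

1  (I1 all integral)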